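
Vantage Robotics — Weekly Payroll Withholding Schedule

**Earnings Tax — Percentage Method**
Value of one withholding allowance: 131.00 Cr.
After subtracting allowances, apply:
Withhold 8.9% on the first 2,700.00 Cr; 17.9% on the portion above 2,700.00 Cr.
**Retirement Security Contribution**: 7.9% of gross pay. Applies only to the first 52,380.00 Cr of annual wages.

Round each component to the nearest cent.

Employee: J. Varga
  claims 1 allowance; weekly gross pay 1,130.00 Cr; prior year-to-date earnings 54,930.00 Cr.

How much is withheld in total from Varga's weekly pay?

Earnings Tax: taxable = 1,130.00 Cr − 1×131.00 Cr = 999.00 Cr
  8.9% × 999.00 Cr = 88.91 Cr
Retirement Security Contribution: YTD 54,930.00 Cr ≥ cap 52,380.00 Cr → 0.00 Cr
Total: 88.91 Cr + 0.00 Cr = 88.91 Cr

88.91 Cr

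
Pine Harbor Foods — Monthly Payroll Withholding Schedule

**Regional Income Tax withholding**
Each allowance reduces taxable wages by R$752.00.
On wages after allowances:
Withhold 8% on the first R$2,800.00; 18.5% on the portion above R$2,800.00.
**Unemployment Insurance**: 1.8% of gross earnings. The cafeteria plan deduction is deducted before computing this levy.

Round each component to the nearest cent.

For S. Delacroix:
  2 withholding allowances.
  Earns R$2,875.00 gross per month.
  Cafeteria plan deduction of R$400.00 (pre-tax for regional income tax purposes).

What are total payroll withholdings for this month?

Regional Income Tax: taxable = R$2,875.00 − R$400.00 − 2×R$752.00 = R$971.00
  8% × R$971.00 = R$77.68
Unemployment Insurance: 1.8% × R$2,475.00 = R$44.55
Total: R$77.68 + R$44.55 = R$122.23

R$122.23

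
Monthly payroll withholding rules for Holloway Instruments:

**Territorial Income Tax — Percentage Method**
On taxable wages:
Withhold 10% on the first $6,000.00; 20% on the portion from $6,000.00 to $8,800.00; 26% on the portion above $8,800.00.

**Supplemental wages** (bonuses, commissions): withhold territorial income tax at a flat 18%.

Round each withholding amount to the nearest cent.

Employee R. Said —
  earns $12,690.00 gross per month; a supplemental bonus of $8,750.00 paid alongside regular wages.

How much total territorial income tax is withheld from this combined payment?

$3,746.40

Territorial Income Tax: taxable = $12,690.00
  $1,160.00 + 26% × ($12,690.00 − $8,800.00) = $1,160.00 + 26% × $3,890.00 = $2,171.40
Supplemental (18% flat on bonus): 18% × $8,750.00 = $1,575.00
Total territorial income tax: $2,171.40 + $1,575.00 = $3,746.40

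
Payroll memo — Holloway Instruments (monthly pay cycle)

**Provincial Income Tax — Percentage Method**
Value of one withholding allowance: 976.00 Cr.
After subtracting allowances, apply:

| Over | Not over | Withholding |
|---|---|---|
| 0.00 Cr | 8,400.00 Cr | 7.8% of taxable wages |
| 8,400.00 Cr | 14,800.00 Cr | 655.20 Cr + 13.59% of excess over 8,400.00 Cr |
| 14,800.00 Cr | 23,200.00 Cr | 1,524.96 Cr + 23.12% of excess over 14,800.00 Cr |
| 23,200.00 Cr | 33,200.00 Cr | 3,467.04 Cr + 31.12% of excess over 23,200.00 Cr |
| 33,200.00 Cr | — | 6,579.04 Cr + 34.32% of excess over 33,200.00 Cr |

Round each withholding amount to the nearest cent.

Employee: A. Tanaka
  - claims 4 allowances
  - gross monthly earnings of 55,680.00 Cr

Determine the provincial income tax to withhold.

Provincial Income Tax: taxable = 55,680.00 Cr − 4×976.00 Cr = 51,776.00 Cr
  6,579.04 Cr + 34.32% × (51,776.00 Cr − 33,200.00 Cr) = 6,579.04 Cr + 34.32% × 18,576.00 Cr = 12,954.32 Cr

12,954.32 Cr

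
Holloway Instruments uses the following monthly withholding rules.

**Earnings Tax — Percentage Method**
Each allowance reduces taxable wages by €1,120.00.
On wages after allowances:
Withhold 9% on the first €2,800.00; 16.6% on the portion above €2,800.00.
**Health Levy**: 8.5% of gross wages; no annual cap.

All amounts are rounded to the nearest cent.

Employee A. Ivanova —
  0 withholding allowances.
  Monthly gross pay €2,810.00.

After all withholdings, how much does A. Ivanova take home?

€2,317.49

Earnings Tax: taxable = €2,810.00
  €252.00 + 16.6% × (€2,810.00 − €2,800.00) = €252.00 + 16.6% × €10.00 = €253.66
Health Levy: 8.5% × €2,810.00 = €238.85
Total withheld: €253.66 + €238.85 = €492.51
Net pay: €2,810.00 − €492.51 = €2,317.49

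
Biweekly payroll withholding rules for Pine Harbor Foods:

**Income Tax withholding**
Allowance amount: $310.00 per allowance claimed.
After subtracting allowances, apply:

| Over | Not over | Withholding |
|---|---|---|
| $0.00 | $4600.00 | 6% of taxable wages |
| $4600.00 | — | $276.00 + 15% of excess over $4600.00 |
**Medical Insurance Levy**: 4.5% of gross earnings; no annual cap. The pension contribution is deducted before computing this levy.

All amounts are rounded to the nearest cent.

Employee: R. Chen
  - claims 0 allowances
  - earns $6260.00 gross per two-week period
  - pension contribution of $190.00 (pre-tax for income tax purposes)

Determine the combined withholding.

$769.65

Income Tax: taxable = $6260.00 − $190.00 = $6070.00
  $276.00 + 15% × ($6070.00 − $4600.00) = $276.00 + 15% × $1470.00 = $496.50
Medical Insurance Levy: 4.5% × $6070.00 = $273.15
Total: $496.50 + $273.15 = $769.65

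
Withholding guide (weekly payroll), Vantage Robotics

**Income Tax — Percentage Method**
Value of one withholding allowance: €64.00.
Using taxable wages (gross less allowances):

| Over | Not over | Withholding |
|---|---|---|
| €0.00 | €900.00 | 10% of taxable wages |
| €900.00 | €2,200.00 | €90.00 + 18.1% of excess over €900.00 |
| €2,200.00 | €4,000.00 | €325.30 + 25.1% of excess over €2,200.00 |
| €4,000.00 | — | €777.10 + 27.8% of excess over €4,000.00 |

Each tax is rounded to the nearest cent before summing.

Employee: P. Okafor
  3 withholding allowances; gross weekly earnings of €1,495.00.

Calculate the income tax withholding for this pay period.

Income Tax: taxable = €1,495.00 − 3×€64.00 = €1,303.00
  €90.00 + 18.1% × (€1,303.00 − €900.00) = €90.00 + 18.1% × €403.00 = €162.94

€162.94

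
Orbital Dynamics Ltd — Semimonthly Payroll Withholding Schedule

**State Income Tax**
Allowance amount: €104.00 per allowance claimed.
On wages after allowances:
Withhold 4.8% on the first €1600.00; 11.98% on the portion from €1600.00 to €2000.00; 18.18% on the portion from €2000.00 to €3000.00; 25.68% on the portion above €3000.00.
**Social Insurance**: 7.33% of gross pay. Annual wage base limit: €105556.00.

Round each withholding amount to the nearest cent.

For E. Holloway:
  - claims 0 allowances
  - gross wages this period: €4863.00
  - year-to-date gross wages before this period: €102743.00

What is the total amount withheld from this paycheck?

€991.13

State Income Tax: taxable = €4863.00
  €306.52 + 25.68% × (€4863.00 − €3000.00) = €306.52 + 25.68% × €1863.00 = €784.94
Social Insurance: cap €105556.00 − YTD €102743.00 = €2813.00 subject; 7.33% × €2813.00 = €206.19
Total: €784.94 + €206.19 = €991.13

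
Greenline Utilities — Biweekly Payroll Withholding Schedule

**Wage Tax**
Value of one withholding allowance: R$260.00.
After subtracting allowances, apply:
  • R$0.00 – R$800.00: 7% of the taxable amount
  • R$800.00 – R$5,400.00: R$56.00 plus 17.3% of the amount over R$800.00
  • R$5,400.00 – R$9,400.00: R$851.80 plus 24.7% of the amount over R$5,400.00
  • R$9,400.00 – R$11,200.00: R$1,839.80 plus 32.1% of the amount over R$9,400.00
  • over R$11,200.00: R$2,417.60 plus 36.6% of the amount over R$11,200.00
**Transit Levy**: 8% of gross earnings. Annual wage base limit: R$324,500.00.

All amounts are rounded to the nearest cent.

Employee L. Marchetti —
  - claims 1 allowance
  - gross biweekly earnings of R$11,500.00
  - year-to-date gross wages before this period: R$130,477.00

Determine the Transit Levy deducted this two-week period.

Transit Levy: 8% × R$11,500.00 = R$920.00

R$920.00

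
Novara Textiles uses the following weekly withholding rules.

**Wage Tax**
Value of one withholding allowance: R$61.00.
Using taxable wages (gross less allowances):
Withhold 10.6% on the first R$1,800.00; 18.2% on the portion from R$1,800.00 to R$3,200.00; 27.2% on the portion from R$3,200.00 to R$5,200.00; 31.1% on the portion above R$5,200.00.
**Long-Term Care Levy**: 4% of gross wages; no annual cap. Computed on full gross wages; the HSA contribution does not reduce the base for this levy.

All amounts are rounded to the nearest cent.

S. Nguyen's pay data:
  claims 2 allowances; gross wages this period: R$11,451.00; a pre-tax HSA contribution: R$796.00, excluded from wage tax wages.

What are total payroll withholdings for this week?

Wage Tax: taxable = R$11,451.00 − R$796.00 − 2×R$61.00 = R$10,533.00
  R$989.60 + 31.1% × (R$10,533.00 − R$5,200.00) = R$989.60 + 31.1% × R$5,333.00 = R$2,648.16
Long-Term Care Levy: 4% × R$11,451.00 = R$458.04
Total: R$2,648.16 + R$458.04 = R$3,106.20

R$3,106.20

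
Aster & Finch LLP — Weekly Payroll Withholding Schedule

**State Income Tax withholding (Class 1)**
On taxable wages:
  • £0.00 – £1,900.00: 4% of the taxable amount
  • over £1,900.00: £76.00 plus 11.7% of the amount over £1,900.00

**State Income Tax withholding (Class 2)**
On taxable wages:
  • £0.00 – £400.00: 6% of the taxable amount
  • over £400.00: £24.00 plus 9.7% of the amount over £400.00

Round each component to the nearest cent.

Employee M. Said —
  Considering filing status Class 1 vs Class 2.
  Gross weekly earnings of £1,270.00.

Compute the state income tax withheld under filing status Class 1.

State Income Tax (Class 1): taxable = £1,270.00
  4% × £1,270.00 = £50.80

£50.80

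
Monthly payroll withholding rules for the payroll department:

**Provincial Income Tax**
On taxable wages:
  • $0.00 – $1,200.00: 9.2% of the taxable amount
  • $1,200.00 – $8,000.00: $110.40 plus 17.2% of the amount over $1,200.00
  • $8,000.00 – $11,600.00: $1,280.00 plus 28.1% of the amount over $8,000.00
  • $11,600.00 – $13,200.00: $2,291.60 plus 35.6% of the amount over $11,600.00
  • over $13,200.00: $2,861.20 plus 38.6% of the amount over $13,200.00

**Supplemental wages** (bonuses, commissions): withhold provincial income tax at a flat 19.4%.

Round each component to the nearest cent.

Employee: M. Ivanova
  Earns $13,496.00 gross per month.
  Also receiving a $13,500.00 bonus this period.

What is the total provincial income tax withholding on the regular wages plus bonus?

$5,594.46

Provincial Income Tax: taxable = $13,496.00
  $2,861.20 + 38.6% × ($13,496.00 − $13,200.00) = $2,861.20 + 38.6% × $296.00 = $2,975.46
Supplemental (19.4% flat on bonus): 19.4% × $13,500.00 = $2,619.00
Total provincial income tax: $2,975.46 + $2,619.00 = $5,594.46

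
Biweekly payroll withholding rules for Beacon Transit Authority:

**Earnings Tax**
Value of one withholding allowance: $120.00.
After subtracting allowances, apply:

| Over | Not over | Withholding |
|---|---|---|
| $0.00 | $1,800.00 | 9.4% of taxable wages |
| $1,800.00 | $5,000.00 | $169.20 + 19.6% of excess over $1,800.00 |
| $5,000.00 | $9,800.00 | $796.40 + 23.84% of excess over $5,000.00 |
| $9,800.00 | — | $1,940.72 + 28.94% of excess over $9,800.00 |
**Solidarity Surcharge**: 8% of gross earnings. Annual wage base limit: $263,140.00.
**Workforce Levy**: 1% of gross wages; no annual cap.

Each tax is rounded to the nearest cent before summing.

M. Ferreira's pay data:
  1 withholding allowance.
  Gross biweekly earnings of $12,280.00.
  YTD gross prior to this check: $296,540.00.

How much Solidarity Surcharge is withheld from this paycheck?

Solidarity Surcharge: YTD $296,540.00 ≥ cap $263,140.00 → $0.00

$0.00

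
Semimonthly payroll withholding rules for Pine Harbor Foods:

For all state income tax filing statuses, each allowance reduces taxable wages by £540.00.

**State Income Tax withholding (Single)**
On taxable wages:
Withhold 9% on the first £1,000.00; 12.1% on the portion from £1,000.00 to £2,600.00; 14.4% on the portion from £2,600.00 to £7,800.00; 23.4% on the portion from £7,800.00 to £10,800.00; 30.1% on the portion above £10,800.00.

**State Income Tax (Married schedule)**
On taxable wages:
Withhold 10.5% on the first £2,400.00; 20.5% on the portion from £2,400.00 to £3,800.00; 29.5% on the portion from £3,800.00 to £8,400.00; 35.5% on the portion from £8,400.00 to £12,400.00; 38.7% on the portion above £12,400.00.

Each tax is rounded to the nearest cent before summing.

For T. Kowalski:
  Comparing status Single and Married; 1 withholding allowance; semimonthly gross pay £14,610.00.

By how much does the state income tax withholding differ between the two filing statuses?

State Income Tax (Single): taxable = £14,610.00 − 1×£540.00 = £14,070.00
  £1,734.40 + 30.1% × (£14,070.00 − £10,800.00) = £1,734.40 + 30.1% × £3,270.00 = £2,718.67
State Income Tax (Married): taxable = £14,610.00 − 1×£540.00 = £14,070.00
  £3,316.00 + 38.7% × (£14,070.00 − £12,400.00) = £3,316.00 + 38.7% × £1,670.00 = £3,962.29
Difference: |£2,718.67 − £3,962.29| = £1,243.62 (higher under Married)

£1,243.62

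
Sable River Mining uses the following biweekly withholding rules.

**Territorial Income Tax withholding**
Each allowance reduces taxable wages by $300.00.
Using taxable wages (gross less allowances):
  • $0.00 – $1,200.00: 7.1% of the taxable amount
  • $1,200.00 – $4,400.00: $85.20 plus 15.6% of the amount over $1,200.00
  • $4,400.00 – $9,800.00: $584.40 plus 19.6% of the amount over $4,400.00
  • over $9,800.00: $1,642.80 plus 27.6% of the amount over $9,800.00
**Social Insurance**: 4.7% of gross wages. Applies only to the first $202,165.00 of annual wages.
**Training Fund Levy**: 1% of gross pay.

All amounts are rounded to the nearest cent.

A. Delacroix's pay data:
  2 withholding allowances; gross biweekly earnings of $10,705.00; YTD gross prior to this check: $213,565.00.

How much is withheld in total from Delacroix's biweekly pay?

$1,834.03

Territorial Income Tax: taxable = $10,705.00 − 2×$300.00 = $10,105.00
  $1,642.80 + 27.6% × ($10,105.00 − $9,800.00) = $1,642.80 + 27.6% × $305.00 = $1,726.98
Social Insurance: YTD $213,565.00 ≥ cap $202,165.00 → $0.00
Training Fund Levy: 1% × $10,705.00 = $107.05
Total: $1,726.98 + $0.00 + $107.05 = $1,834.03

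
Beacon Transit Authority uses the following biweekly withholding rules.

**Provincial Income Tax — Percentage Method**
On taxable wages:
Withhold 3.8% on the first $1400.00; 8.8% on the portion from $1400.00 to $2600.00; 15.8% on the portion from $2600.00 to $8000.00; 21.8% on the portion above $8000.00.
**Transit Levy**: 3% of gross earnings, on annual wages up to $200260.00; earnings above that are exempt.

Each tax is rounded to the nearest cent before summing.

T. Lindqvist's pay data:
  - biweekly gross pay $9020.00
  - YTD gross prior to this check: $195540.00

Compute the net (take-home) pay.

$7644.04

Provincial Income Tax: taxable = $9020.00
  $1012.00 + 21.8% × ($9020.00 − $8000.00) = $1012.00 + 21.8% × $1020.00 = $1234.36
Transit Levy: cap $200260.00 − YTD $195540.00 = $4720.00 subject; 3% × $4720.00 = $141.60
Total withheld: $1234.36 + $141.60 = $1375.96
Net pay: $9020.00 − $1375.96 = $7644.04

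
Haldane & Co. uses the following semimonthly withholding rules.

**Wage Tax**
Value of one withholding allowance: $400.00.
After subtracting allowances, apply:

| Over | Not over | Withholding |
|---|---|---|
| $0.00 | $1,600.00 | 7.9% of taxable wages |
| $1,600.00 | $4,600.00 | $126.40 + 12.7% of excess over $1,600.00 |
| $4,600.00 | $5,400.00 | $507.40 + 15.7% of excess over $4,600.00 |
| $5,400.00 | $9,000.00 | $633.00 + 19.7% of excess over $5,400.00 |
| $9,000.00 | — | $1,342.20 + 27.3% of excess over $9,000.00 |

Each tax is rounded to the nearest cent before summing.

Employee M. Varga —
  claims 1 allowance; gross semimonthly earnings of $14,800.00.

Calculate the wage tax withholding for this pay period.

Wage Tax: taxable = $14,800.00 − 1×$400.00 = $14,400.00
  $1,342.20 + 27.3% × ($14,400.00 − $9,000.00) = $1,342.20 + 27.3% × $5,400.00 = $2,816.40

$2,816.40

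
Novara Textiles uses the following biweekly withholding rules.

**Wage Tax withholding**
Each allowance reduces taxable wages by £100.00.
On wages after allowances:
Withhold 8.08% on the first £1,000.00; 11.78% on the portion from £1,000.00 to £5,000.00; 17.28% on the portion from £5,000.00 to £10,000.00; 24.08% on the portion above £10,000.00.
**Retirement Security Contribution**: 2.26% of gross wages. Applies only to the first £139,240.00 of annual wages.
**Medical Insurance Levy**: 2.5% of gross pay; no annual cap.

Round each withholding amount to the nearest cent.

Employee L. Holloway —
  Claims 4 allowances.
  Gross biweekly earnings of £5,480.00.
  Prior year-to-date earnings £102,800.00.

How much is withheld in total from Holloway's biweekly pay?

£826.67

Wage Tax: taxable = £5,480.00 − 4×£100.00 = £5,080.00
  £552.00 + 17.28% × (£5,080.00 − £5,000.00) = £552.00 + 17.28% × £80.00 = £565.82
Retirement Security Contribution: 2.26% × £5,480.00 = £123.85
Medical Insurance Levy: 2.5% × £5,480.00 = £137.00
Total: £565.82 + £123.85 + £137.00 = £826.67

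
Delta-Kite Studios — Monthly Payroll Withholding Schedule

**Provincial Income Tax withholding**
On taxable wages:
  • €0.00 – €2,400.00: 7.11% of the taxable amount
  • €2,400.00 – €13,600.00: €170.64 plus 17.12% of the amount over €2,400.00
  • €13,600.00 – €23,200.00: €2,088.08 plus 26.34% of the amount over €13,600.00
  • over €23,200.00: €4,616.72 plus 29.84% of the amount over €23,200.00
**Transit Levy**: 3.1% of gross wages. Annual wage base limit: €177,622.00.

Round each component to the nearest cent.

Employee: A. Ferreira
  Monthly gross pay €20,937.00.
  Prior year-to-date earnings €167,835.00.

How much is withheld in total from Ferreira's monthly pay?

Provincial Income Tax: taxable = €20,937.00
  €2,088.08 + 26.34% × (€20,937.00 − €13,600.00) = €2,088.08 + 26.34% × €7,337.00 = €4,020.65
Transit Levy: cap €177,622.00 − YTD €167,835.00 = €9,787.00 subject; 3.1% × €9,787.00 = €303.40
Total: €4,020.65 + €303.40 = €4,324.05

€4,324.05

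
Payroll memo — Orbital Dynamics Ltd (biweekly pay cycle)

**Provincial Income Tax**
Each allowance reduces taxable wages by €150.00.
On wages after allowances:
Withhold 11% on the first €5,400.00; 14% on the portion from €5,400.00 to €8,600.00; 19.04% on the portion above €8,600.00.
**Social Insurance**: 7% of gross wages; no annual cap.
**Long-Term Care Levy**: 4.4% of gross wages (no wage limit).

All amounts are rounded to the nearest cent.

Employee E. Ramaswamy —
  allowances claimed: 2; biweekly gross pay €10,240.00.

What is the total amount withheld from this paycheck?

€2,464.50

Provincial Income Tax: taxable = €10,240.00 − 2×€150.00 = €9,940.00
  €1,042.00 + 19.04% × (€9,940.00 − €8,600.00) = €1,042.00 + 19.04% × €1,340.00 = €1,297.14
Social Insurance: 7% × €10,240.00 = €716.80
Long-Term Care Levy: 4.4% × €10,240.00 = €450.56
Total: €1,297.14 + €716.80 + €450.56 = €2,464.50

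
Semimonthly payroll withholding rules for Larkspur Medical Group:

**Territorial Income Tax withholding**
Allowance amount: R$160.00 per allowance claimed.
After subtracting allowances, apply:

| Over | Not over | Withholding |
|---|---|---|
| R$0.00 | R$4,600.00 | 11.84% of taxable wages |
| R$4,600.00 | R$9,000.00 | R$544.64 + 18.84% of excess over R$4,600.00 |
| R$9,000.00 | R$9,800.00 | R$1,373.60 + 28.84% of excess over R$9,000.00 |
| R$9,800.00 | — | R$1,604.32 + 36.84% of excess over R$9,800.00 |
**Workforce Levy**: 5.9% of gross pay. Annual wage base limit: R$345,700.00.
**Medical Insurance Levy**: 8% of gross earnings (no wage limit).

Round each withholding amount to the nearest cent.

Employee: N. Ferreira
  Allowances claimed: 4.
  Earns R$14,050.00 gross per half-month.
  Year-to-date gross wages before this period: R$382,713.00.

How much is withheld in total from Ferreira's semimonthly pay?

R$4,058.24

Territorial Income Tax: taxable = R$14,050.00 − 4×R$160.00 = R$13,410.00
  R$1,604.32 + 36.84% × (R$13,410.00 − R$9,800.00) = R$1,604.32 + 36.84% × R$3,610.00 = R$2,934.24
Workforce Levy: YTD R$382,713.00 ≥ cap R$345,700.00 → R$0.00
Medical Insurance Levy: 8% × R$14,050.00 = R$1,124.00
Total: R$2,934.24 + R$0.00 + R$1,124.00 = R$4,058.24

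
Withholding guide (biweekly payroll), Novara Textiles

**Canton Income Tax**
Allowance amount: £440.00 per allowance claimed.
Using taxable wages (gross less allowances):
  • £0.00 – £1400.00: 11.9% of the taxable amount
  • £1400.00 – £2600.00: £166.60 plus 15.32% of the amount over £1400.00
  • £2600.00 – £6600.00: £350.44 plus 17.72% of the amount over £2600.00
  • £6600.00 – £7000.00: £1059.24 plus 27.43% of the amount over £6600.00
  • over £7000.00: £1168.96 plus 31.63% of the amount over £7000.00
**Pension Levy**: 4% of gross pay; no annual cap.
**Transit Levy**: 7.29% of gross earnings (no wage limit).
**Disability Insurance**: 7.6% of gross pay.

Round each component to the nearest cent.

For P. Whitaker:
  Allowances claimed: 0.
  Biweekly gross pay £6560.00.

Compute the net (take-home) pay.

£4268.67

Canton Income Tax: taxable = £6560.00
  £350.44 + 17.72% × (£6560.00 − £2600.00) = £350.44 + 17.72% × £3960.00 = £1052.15
Pension Levy: 4% × £6560.00 = £262.40
Transit Levy: 7.29% × £6560.00 = £478.22
Disability Insurance: 7.6% × £6560.00 = £498.56
Total withheld: £1052.15 + £262.40 + £478.22 + £498.56 = £2291.33
Net pay: £6560.00 − £2291.33 = £4268.67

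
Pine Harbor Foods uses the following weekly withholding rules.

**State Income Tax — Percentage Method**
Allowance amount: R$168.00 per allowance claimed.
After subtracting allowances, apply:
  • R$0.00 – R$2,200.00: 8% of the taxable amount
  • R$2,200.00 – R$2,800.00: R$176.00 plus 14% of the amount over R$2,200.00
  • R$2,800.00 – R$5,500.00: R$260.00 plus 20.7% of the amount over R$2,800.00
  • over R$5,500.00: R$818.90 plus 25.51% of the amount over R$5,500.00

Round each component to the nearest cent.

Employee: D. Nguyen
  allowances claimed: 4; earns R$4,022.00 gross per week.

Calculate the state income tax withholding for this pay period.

R$373.85

State Income Tax: taxable = R$4,022.00 − 4×R$168.00 = R$3,350.00
  R$260.00 + 20.7% × (R$3,350.00 − R$2,800.00) = R$260.00 + 20.7% × R$550.00 = R$373.85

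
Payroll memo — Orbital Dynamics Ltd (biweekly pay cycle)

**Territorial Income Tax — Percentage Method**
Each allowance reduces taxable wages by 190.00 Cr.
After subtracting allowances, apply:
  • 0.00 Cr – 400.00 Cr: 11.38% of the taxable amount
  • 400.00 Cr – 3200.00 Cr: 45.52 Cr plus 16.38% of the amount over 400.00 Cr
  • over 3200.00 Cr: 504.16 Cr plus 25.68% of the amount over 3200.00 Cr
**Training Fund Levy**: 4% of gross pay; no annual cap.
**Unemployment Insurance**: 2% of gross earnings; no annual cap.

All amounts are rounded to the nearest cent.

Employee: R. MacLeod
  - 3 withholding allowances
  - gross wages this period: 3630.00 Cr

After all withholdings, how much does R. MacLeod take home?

2930.97 Cr

Territorial Income Tax: taxable = 3630.00 Cr − 3×190.00 Cr = 3060.00 Cr
  45.52 Cr + 16.38% × (3060.00 Cr − 400.00 Cr) = 45.52 Cr + 16.38% × 2660.00 Cr = 481.23 Cr
Training Fund Levy: 4% × 3630.00 Cr = 145.20 Cr
Unemployment Insurance: 2% × 3630.00 Cr = 72.60 Cr
Total withheld: 481.23 Cr + 145.20 Cr + 72.60 Cr = 699.03 Cr
Net pay: 3630.00 Cr − 699.03 Cr = 2930.97 Cr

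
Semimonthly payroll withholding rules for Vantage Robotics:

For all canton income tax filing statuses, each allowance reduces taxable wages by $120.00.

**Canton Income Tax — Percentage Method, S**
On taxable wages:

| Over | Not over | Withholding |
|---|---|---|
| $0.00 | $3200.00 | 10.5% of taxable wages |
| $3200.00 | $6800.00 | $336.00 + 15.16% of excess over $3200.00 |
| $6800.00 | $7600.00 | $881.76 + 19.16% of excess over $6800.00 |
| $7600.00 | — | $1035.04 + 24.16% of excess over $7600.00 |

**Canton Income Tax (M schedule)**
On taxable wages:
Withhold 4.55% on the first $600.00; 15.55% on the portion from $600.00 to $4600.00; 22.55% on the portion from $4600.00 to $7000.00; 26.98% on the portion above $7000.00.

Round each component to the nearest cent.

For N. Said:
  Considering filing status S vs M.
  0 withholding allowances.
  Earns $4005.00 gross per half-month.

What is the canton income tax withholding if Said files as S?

$458.04

Canton Income Tax (S): taxable = $4005.00
  $336.00 + 15.16% × ($4005.00 − $3200.00) = $336.00 + 15.16% × $805.00 = $458.04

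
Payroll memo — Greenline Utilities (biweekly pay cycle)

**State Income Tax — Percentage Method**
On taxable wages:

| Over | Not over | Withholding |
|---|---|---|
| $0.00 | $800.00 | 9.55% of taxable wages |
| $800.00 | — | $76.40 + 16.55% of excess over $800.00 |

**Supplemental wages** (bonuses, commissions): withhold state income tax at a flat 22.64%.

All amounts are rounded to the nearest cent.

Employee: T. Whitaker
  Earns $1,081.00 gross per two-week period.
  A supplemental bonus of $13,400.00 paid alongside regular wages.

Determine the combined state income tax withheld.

$3,156.67

State Income Tax: taxable = $1,081.00
  $76.40 + 16.55% × ($1,081.00 − $800.00) = $76.40 + 16.55% × $281.00 = $122.91
Supplemental (22.64% flat on bonus): 22.64% × $13,400.00 = $3,033.76
Total state income tax: $122.91 + $3,033.76 = $3,156.67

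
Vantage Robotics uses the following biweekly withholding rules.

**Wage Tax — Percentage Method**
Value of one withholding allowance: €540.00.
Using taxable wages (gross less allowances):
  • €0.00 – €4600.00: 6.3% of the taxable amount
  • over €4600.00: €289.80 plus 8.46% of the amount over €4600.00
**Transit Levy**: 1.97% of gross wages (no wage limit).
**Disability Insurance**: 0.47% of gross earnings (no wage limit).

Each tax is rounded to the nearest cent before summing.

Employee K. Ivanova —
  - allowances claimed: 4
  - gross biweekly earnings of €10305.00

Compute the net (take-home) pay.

Wage Tax: taxable = €10305.00 − 4×€540.00 = €8145.00
  €289.80 + 8.46% × (€8145.00 − €4600.00) = €289.80 + 8.46% × €3545.00 = €589.71
Transit Levy: 1.97% × €10305.00 = €203.01
Disability Insurance: 0.47% × €10305.00 = €48.43
Total withheld: €589.71 + €203.01 + €48.43 = €841.15
Net pay: €10305.00 − €841.15 = €9463.85

€9463.85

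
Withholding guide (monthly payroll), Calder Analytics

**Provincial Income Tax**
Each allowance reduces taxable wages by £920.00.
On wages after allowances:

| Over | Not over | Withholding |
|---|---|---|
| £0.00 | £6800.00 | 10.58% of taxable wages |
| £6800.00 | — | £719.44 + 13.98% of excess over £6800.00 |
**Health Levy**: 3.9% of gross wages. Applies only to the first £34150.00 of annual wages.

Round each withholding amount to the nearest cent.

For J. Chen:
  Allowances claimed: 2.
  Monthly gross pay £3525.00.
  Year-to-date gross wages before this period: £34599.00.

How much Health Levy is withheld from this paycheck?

£0.00

Health Levy: YTD £34599.00 ≥ cap £34150.00 → £0.00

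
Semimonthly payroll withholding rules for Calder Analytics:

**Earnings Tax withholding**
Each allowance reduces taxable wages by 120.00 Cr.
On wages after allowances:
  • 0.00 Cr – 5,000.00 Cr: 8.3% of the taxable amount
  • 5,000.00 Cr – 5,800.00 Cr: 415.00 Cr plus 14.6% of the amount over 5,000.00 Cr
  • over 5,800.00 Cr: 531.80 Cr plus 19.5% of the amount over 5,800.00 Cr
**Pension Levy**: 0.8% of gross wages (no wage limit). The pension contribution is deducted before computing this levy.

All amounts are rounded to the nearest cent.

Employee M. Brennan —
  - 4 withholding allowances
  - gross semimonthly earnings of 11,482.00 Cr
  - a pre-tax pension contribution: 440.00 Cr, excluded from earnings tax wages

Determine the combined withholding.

Earnings Tax: taxable = 11,482.00 Cr − 440.00 Cr − 4×120.00 Cr = 10,562.00 Cr
  531.80 Cr + 19.5% × (10,562.00 Cr − 5,800.00 Cr) = 531.80 Cr + 19.5% × 4,762.00 Cr = 1,460.39 Cr
Pension Levy: 0.8% × 11,042.00 Cr = 88.34 Cr
Total: 1,460.39 Cr + 88.34 Cr = 1,548.73 Cr

1,548.73 Cr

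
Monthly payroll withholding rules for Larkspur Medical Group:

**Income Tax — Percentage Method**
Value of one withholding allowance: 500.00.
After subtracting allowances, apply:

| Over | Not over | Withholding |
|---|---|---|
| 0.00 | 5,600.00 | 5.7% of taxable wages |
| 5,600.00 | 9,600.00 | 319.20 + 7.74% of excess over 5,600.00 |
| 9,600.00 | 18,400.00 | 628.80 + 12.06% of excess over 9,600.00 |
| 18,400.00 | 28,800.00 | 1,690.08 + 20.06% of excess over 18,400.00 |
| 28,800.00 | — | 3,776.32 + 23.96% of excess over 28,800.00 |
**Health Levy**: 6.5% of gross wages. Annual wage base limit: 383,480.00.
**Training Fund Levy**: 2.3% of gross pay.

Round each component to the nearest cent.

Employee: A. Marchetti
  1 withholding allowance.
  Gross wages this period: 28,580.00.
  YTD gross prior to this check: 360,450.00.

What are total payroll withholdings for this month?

5,786.18

Income Tax: taxable = 28,580.00 − 1×500.00 = 28,080.00
  1,690.08 + 20.06% × (28,080.00 − 18,400.00) = 1,690.08 + 20.06% × 9,680.00 = 3,631.89
Health Levy: cap 383,480.00 − YTD 360,450.00 = 23,030.00 subject; 6.5% × 23,030.00 = 1,496.95
Training Fund Levy: 2.3% × 28,580.00 = 657.34
Total: 3,631.89 + 1,496.95 + 657.34 = 5,786.18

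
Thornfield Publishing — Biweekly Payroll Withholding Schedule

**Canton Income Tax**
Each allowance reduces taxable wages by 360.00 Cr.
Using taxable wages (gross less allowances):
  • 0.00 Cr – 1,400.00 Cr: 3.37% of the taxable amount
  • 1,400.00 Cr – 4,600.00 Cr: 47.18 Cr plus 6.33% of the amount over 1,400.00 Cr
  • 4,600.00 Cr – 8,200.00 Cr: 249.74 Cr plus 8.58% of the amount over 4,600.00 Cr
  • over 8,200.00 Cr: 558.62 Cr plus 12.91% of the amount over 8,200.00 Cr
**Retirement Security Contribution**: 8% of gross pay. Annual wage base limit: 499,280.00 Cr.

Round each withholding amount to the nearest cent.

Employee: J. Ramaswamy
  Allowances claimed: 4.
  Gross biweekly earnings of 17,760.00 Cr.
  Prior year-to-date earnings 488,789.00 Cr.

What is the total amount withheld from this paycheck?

Canton Income Tax: taxable = 17,760.00 Cr − 4×360.00 Cr = 16,320.00 Cr
  558.62 Cr + 12.91% × (16,320.00 Cr − 8,200.00 Cr) = 558.62 Cr + 12.91% × 8,120.00 Cr = 1,606.91 Cr
Retirement Security Contribution: cap 499,280.00 Cr − YTD 488,789.00 Cr = 10,491.00 Cr subject; 8% × 10,491.00 Cr = 839.28 Cr
Total: 1,606.91 Cr + 839.28 Cr = 2,446.19 Cr

2,446.19 Cr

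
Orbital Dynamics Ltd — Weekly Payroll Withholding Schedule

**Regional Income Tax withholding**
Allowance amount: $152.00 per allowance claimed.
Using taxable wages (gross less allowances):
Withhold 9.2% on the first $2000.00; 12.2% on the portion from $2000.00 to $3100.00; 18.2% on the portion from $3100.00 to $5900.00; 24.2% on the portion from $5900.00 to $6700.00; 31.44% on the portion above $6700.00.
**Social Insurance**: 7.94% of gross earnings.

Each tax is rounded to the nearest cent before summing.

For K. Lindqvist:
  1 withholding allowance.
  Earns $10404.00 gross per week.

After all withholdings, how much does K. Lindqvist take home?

$7439.77

Regional Income Tax: taxable = $10404.00 − 1×$152.00 = $10252.00
  $1021.40 + 31.44% × ($10252.00 − $6700.00) = $1021.40 + 31.44% × $3552.00 = $2138.15
Social Insurance: 7.94% × $10404.00 = $826.08
Total withheld: $2138.15 + $826.08 = $2964.23
Net pay: $10404.00 − $2964.23 = $7439.77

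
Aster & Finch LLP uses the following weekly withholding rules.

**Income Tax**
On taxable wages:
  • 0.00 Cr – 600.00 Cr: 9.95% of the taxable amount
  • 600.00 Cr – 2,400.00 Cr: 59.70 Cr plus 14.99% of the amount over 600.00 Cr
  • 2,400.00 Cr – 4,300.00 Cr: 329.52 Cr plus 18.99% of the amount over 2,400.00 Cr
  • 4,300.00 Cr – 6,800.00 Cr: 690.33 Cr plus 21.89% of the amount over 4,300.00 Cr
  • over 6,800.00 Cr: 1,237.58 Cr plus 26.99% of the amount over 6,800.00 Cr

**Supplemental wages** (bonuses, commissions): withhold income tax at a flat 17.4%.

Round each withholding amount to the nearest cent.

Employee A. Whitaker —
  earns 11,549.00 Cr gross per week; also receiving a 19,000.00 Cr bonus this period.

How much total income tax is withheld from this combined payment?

Income Tax: taxable = 11,549.00 Cr
  1,237.58 Cr + 26.99% × (11,549.00 Cr − 6,800.00 Cr) = 1,237.58 Cr + 26.99% × 4,749.00 Cr = 2,519.34 Cr
Supplemental (17.4% flat on bonus): 17.4% × 19,000.00 Cr = 3,306.00 Cr
Total income tax: 2,519.34 Cr + 3,306.00 Cr = 5,825.34 Cr

5,825.34 Cr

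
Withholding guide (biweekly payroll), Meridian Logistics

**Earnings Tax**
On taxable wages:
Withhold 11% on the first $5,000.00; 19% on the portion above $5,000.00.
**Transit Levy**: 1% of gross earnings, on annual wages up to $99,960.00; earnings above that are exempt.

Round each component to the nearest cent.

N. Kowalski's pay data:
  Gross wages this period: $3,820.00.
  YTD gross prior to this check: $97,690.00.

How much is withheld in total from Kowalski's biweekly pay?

$442.90

Earnings Tax: taxable = $3,820.00
  11% × $3,820.00 = $420.20
Transit Levy: cap $99,960.00 − YTD $97,690.00 = $2,270.00 subject; 1% × $2,270.00 = $22.70
Total: $420.20 + $22.70 = $442.90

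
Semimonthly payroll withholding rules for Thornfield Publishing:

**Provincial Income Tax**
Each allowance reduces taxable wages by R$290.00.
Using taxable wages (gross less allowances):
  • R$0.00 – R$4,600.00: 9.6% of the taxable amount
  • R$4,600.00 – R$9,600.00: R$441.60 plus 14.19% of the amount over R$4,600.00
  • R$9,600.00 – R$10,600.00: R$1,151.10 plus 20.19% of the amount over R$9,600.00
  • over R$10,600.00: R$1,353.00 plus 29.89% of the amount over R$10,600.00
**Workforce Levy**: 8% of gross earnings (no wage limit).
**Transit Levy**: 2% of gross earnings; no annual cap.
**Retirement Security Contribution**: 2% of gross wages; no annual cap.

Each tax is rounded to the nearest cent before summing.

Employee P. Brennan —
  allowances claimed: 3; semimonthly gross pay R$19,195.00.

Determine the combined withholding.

R$5,965.40

Provincial Income Tax: taxable = R$19,195.00 − 3×R$290.00 = R$18,325.00
  R$1,353.00 + 29.89% × (R$18,325.00 − R$10,600.00) = R$1,353.00 + 29.89% × R$7,725.00 = R$3,662.00
Workforce Levy: 8% × R$19,195.00 = R$1,535.60
Transit Levy: 2% × R$19,195.00 = R$383.90
Retirement Security Contribution: 2% × R$19,195.00 = R$383.90
Total: R$3,662.00 + R$1,535.60 + R$383.90 + R$383.90 = R$5,965.40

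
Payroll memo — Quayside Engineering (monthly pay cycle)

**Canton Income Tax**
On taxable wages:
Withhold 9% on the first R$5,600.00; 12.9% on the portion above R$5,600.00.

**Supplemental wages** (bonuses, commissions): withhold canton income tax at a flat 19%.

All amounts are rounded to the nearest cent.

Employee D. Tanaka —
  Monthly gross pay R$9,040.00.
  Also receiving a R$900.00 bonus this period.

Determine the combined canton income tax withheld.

Canton Income Tax: taxable = R$9,040.00
  R$504.00 + 12.9% × (R$9,040.00 − R$5,600.00) = R$504.00 + 12.9% × R$3,440.00 = R$947.76
Supplemental (19% flat on bonus): 19% × R$900.00 = R$171.00
Total canton income tax: R$947.76 + R$171.00 = R$1,118.76

R$1,118.76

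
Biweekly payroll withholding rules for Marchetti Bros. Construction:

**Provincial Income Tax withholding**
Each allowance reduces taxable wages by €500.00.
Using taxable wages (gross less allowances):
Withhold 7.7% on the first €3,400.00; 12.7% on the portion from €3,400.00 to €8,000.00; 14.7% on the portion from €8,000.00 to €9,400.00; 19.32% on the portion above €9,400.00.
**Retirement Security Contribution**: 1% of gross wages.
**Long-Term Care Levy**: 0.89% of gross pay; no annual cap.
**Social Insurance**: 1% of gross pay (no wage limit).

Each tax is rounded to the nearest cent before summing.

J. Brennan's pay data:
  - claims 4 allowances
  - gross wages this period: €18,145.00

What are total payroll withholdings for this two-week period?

€2,879.32

Provincial Income Tax: taxable = €18,145.00 − 4×€500.00 = €16,145.00
  €1,051.80 + 19.32% × (€16,145.00 − €9,400.00) = €1,051.80 + 19.32% × €6,745.00 = €2,354.93
Retirement Security Contribution: 1% × €18,145.00 = €181.45
Long-Term Care Levy: 0.89% × €18,145.00 = €161.49
Social Insurance: 1% × €18,145.00 = €181.45
Total: €2,354.93 + €181.45 + €161.49 + €181.45 = €2,879.32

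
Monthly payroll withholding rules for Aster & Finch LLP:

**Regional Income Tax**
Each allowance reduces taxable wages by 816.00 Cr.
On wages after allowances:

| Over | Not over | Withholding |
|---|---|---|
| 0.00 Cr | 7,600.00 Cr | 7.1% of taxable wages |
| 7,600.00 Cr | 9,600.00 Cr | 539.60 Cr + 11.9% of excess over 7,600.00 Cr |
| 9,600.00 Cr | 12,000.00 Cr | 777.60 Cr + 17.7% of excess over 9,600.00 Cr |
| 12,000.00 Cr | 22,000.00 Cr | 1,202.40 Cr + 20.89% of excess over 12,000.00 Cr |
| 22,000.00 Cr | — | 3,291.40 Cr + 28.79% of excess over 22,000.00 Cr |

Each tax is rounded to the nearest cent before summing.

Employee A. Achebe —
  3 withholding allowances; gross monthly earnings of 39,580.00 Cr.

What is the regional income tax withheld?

Regional Income Tax: taxable = 39,580.00 Cr − 3×816.00 Cr = 37,132.00 Cr
  3,291.40 Cr + 28.79% × (37,132.00 Cr − 22,000.00 Cr) = 3,291.40 Cr + 28.79% × 15,132.00 Cr = 7,647.90 Cr

7,647.90 Cr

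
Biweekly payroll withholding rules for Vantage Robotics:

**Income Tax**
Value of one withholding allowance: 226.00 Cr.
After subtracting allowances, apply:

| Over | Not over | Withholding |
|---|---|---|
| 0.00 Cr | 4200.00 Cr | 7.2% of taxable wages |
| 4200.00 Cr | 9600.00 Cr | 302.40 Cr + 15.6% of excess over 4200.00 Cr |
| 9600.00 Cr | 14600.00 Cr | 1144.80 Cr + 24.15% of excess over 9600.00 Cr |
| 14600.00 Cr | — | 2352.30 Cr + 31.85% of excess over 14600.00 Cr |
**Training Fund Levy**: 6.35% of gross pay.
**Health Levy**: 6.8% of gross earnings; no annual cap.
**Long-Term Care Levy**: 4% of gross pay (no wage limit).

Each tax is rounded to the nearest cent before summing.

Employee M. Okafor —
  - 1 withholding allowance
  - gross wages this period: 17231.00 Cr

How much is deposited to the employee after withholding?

11157.59 Cr

Income Tax: taxable = 17231.00 Cr − 1×226.00 Cr = 17005.00 Cr
  2352.30 Cr + 31.85% × (17005.00 Cr − 14600.00 Cr) = 2352.30 Cr + 31.85% × 2405.00 Cr = 3118.29 Cr
Training Fund Levy: 6.35% × 17231.00 Cr = 1094.17 Cr
Health Levy: 6.8% × 17231.00 Cr = 1171.71 Cr
Long-Term Care Levy: 4% × 17231.00 Cr = 689.24 Cr
Total withheld: 3118.29 Cr + 1094.17 Cr + 1171.71 Cr + 689.24 Cr = 6073.41 Cr
Net pay: 17231.00 Cr − 6073.41 Cr = 11157.59 Cr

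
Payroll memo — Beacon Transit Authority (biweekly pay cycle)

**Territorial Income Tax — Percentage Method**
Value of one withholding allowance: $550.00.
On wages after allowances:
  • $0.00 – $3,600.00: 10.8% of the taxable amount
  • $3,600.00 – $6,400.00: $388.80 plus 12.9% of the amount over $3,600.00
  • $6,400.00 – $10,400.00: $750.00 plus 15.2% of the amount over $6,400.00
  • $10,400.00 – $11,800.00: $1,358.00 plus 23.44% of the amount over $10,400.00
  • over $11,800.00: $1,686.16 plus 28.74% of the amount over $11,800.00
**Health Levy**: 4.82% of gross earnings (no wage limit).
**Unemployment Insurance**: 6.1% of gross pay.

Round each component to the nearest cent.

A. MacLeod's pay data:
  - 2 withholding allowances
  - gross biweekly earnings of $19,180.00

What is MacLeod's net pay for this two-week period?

Territorial Income Tax: taxable = $19,180.00 − 2×$550.00 = $18,080.00
  $1,686.16 + 28.74% × ($18,080.00 − $11,800.00) = $1,686.16 + 28.74% × $6,280.00 = $3,491.03
Health Levy: 4.82% × $19,180.00 = $924.48
Unemployment Insurance: 6.1% × $19,180.00 = $1,169.98
Total withheld: $3,491.03 + $924.48 + $1,169.98 = $5,585.49
Net pay: $19,180.00 − $5,585.49 = $13,594.51

$13,594.51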